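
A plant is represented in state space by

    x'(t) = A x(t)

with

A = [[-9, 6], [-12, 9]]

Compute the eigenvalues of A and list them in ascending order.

-3, 3

det(sI - A) = s^2 - (tr A)s + det A, with tr A = (-9) + 9 = 0 and det A = (-9)·9 - 6·(-12) = -81 - (-72) = -9.
So p(s) = det(sI - A) = s^2 - 9.
Factor s^2 - 9: two numbers with sum 0 and product -9 are 3 and -3, so s^2 - 9 = (s - 3)(s + 3).
Hence p(s) = (s - 3) (s + 3), with roots -3, 3.
At least one eigenvalue has non-negative real part, so the system is not asymptotically stable.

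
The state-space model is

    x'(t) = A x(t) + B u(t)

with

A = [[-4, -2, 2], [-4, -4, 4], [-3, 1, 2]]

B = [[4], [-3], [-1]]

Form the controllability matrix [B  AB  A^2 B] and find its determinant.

2658

AB = [[-12], [-8], [-17]]
A^2B = [[30], [12], [-6]]
Controllability matrix C = [B  AB  A^2B] = [[4, -12, 30], [-3, -8, 12], [-1, -17, -6]]
Expanding along the first row, det(C) = 4·((-8)·(-6) - 12·(-17)) - (-12)·((-3)·(-6) - 12·(-1)) + 30·((-3)·(-17) - (-8)·(-1)) = 4·252 - (-12)·30 + 30·43 = 2658
Since det(C) ≠ 0, rank(C) = 3 and the system is completely controllable.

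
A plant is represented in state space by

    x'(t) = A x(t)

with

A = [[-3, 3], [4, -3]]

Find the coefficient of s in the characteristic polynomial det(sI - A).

For a 2×2 matrix, det(sI - A) = s^2 - (tr A)s + det A.
tr A = -6, det A = -3.
So p(s) = s^2 + 6s - 3.
The coefficient of s is 6.

6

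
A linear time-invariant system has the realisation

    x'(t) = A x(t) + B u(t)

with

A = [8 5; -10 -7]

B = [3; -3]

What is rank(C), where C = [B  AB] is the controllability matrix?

AB = [[9], [-9]]
Controllability matrix C = [B  AB] = [[3, 9], [-3, -9]]
Every column of C is a scalar multiple of column 1 = [3, -3] (multipliers 1, 3), so the columns span a one-dimensional space.
C ≠ 0, hence rank(C) = 1.
rank(C) = 1 < n = 2, so the pair (A, B) is not completely controllable.

1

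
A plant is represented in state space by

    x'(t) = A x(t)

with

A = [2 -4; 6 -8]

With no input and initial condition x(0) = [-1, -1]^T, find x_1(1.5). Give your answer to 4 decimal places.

det(sI - A) = s^2 - (tr A)s + det A, with tr A = 2 + (-8) = -6 and det A = 2·(-8) - (-4)·6 = -16 - (-24) = 8.
So p(s) = det(sI - A) = s^2 + 6s + 8.
Factor s^2 + 6s + 8: two numbers with sum -6 and product 8 are -2 and -4, so s^2 + 6s + 8 = (s + 2)(s + 4).
Hence p(s) = (s + 2) (s + 4), with roots -4, -2.
The eigenvalues -4, -2 are distinct and real, so A is diagonalisable and x(t) = e^{At} x(0) = V diag(e^{λ_i t}) V^{-1} x(0), where the columns of V are the eigenvectors.
λ = -4: A - (-4)I = [[6, -4], [6, -4]]. Row 1 gives 6·v1 + (-4)·v2 = 0, so take v_1 = [-2, -3]^T.
λ = -2: A - (-2)I = [[4, -4], [6, -6]]. Row 1 gives 4·v1 + (-4)·v2 = 0, so take v_2 = [1, 1]^T.
V = [v_1 v_2] = [[-2, 1], [-3, 1]] has det V = 1, so V^{-1} = adj(V)/det V = [[1, -1], [3, -2]].
Modal coordinates z(0) = V^{-1} x(0): 1·(-1) + (-1)·(-1) = 0; 3·(-1) + (-2)·(-1) = -1; so z(0) = [0, -1]^T.
x_1(t) = Σ_i (v_i)_1 · z_i(0) · e^{λ_i t} (row 1 of V times the modal terms).
x_1(1.5) = (-2)·0·e^{-4·1.5} + 1·(-1)·e^{-2·1.5} = 0·0.002479 + (-1)·0.049787 = -0.0498.

-0.0498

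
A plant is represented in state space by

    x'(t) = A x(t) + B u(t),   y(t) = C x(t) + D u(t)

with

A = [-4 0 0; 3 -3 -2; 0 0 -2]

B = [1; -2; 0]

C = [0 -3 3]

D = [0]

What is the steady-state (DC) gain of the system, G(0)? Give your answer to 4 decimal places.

G(0) = C(-A)^{-1}B + D = -C A^{-1} B + D.
det A = -24, so A^{-1} = (1/-24)·adj(A) = [[-1/4, 0, 0], [-1/4, -1/3, 1/3], [0, 0, -1/2]]
A^{-1} B = [-1/4, 5/12, 0]^T
C A^{-1} B = -5/4
G(0) = D - C A^{-1} B = 0 - (-5/4) = 5/4 ≈ 1.2500

1.2500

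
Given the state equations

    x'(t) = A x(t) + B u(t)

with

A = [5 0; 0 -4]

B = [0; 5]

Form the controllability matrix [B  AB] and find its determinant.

AB = [[0], [-20]]
Controllability matrix C = [B  AB] = [[0, 0], [5, -20]]
det(C) = 0·(-20) - 0·5 = 0 - 0 = 0
Since det(C) = 0, rank(C) < 2 and the system is not completely controllable.

0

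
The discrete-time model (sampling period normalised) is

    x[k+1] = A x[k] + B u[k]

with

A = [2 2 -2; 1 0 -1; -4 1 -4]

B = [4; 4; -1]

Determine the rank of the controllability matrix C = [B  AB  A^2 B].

AB = [[18], [5], [-8]]
A^2B = [[62], [26], [-35]]
Controllability matrix C = [B  AB  A^2B] = [[4, 18, 62], [4, 5, 26], [-1, -8, -35]]
det(C) = 4·(5·(-35) - 26·(-8)) - 18·(4·(-35) - 26·(-1)) + 62·(4·(-8) - 5·(-1)) = 4·33 - 18·(-114) + 62·(-27) = 510 ≠ 0, so rank(C) = 3.
rank(C) = 3 = n, so the pair (A, B) is completely controllable.

3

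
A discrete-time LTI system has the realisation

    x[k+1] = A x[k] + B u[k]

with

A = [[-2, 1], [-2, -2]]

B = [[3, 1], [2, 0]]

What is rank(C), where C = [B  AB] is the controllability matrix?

2

AB = [[-4, -2], [-10, -2]]
Controllability matrix C = [B  AB] = [[3, 1, -4, -2], [2, 0, -10, -2]]
Take the 2×2 submatrix of C formed by columns 1, 2: [[3, 1], [2, 0]]. Its determinant is 3·0 - 1·2 = 0 - 2 = -2 ≠ 0.
So rank(C) ≥ 2; since C has 2 rows, rank(C) = 2.
rank(C) = 2 = n, so the pair (A, B) is completely controllable.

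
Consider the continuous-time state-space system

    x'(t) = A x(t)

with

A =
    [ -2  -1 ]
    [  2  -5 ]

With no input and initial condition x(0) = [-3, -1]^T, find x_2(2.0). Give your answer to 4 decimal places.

det(sI - A) = s^2 - (tr A)s + det A, with tr A = (-2) + (-5) = -7 and det A = (-2)·(-5) - (-1)·2 = 10 - (-2) = 12.
So p(s) = det(sI - A) = s^2 + 7s + 12.
Factor s^2 + 7s + 12: two numbers with sum -7 and product 12 are -3 and -4, so s^2 + 7s + 12 = (s + 3)(s + 4).
Hence p(s) = (s + 3) (s + 4), with roots -4, -3.
The eigenvalues -4, -3 are distinct and real, so A is diagonalisable and x(t) = e^{At} x(0) = V diag(e^{λ_i t}) V^{-1} x(0), where the columns of V are the eigenvectors.
λ = -4: A - (-4)I = [[2, -1], [2, -1]]. Row 1 gives 2·v1 + (-1)·v2 = 0, so take v_1 = [-1, -2]^T.
λ = -3: A - (-3)I = [[1, -1], [2, -2]]. Row 1 gives 1·v1 + (-1)·v2 = 0, so take v_2 = [1, 1]^T.
V = [v_1 v_2] = [[-1, 1], [-2, 1]] has det V = 1, so V^{-1} = adj(V)/det V = [[1, -1], [2, -1]].
Modal coordinates z(0) = V^{-1} x(0): 1·(-3) + (-1)·(-1) = -2; 2·(-3) + (-1)·(-1) = -5; so z(0) = [-2, -5]^T.
x_2(t) = Σ_i (v_i)_2 · z_i(0) · e^{λ_i t} (row 2 of V times the modal terms).
x_2(2.0) = (-2)·(-2)·e^{-4·2.0} + 1·(-5)·e^{-3·2.0} = 4·0.000335 + (-5)·0.002479 = -0.0111.

-0.0111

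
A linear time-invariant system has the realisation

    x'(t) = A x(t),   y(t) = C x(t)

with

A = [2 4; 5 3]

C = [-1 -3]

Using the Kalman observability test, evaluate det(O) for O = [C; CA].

-38

CA = [[-17, -13]]
Observability matrix O = [C; CA] = [[-1, -3], [-17, -13]]
det(O) = (-1)·(-13) - (-3)·(-17) = 13 - 51 = -38
Since det(O) ≠ 0, rank(O) = 2 and the system is completely observable.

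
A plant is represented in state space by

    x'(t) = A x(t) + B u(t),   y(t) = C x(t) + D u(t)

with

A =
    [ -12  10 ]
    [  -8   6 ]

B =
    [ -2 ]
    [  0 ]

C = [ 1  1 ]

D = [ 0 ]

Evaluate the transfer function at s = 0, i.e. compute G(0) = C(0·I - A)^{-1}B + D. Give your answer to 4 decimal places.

G(0) = C(-A)^{-1}B + D = -C A^{-1} B + D.
det A = 8, so A^{-1} = (1/8)·adj(A) = [[3/4, -5/4], [1, -3/2]]
A^{-1} B = [-3/2, -2]^T
C A^{-1} B = -7/2
G(0) = D - C A^{-1} B = 0 - (-7/2) = 7/2 ≈ 3.5000

3.5000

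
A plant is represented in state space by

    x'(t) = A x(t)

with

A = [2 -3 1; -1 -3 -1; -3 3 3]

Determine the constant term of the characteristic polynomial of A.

42

Expand det(sI - A) for the 3×3 matrix.
p(s) = s^3 - 2s^2 - 6s + 42.
(Check: constant term = det(-A) = (-1)^3 det A = 42; coefficient of s^2 = -tr A = -2.)
The constant term is 42.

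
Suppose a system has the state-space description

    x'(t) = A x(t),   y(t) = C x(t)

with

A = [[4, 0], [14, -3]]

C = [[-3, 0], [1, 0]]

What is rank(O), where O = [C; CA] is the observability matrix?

CA = [[-12, 0], [4, 0]]
Observability matrix O = [C; CA] = [[-3, 0], [1, 0], [-12, 0], [4, 0]]
Every row of O is a scalar multiple of row 1 = [-3, 0] (multipliers 1, -1/3, 4, -4/3), so the rows span a one-dimensional space.
O ≠ 0, hence rank(O) = 1.
rank(O) = 1 < n = 2, so the pair (A, C) is not completely observable.

1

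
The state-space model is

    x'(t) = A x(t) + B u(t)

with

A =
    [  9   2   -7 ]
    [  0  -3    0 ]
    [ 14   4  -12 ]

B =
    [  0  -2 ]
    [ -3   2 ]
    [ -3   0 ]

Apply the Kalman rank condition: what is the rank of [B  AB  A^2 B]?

2

AB = [[15, -14], [9, -6], [24, -20]]
A^2B = [[-15, 2], [-27, 18], [-42, 20]]
Controllability matrix C = [B  AB  A^2B] = [[0, -2, 15, -14, -15, 2], [-3, 2, 9, -6, -27, 18], [-3, 0, 24, -20, -42, 20]]
The rows r1, r2, r3 of C are linearly dependent: -r1 - r2 + r3 = 0 (check each entry), so rank(C) ≤ 2.
The 2×2 minor from rows 1, 2, columns 1, 2 is 0·2 - (-2)·(-3) = 0 - 6 = -6 ≠ 0, so rank(C) = 2.
rank(C) = 2 < n = 3, so the pair (A, B) is not completely controllable.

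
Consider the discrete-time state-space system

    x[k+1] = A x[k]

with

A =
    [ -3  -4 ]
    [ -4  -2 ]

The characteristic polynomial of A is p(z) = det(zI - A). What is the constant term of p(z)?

For a 2×2 matrix, det(zI - A) = z^2 - (tr A)z + det A.
tr A = -5, det A = -10.
So p(z) = z^2 + 5z - 10.
The constant term is -10.

-10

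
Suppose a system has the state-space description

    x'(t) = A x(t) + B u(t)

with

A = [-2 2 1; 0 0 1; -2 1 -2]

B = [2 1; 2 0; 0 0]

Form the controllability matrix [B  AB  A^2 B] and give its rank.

AB = [[0, -2], [0, 0], [-2, -2]]
A^2B = [[-2, 2], [-2, -2], [4, 8]]
Controllability matrix C = [B  AB  A^2B] = [[2, 1, 0, -2, -2, 2], [2, 0, 0, 0, -2, -2], [0, 0, -2, -2, 4, 8]]
Take the 3×3 submatrix of C formed by columns 1, 2, 3: [[2, 1, 0], [2, 0, 0], [0, 0, -2]]. Its determinant is 2·(0·(-2) - 0·0) - 1·(2·(-2) - 0·0) + 0·(2·0 - 0·0) = 2·0 - 1·(-4) + 0·0 = 4 ≠ 0.
So rank(C) ≥ 3; since C has 3 rows, rank(C) = 3.
rank(C) = 3 = n, so the pair (A, B) is completely controllable.

3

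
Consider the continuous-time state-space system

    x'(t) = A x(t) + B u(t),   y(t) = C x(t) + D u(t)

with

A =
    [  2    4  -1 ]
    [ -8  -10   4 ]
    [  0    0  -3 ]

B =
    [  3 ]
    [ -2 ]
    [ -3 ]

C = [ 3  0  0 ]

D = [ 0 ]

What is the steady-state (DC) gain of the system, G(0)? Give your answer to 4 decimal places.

G(0) = C(-A)^{-1}B + D = -C A^{-1} B + D.
det A = -36, so A^{-1} = (1/-36)·adj(A) = [[-5/6, -1/3, -1/6], [2/3, 1/6, 0], [0, 0, -1/3]]
A^{-1} B = [-4/3, 5/3, 1]^T
C A^{-1} B = -4
G(0) = D - C A^{-1} B = 0 - (-4) = 4

4.0000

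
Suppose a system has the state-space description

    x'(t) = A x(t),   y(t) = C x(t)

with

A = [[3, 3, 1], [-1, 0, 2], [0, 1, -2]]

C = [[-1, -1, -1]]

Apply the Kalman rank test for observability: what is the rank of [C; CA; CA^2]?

CA = [[-2, -4, -1]]
CA^2 = [[-2, -7, -8]]
Observability matrix O = [C; CA; CA^2] = [[-1, -1, -1], [-2, -4, -1], [-2, -7, -8]]
det(O) = (-1)·((-4)·(-8) - (-1)·(-7)) - (-1)·((-2)·(-8) - (-1)·(-2)) + (-1)·((-2)·(-7) - (-4)·(-2)) = (-1)·25 - (-1)·14 + (-1)·6 = -17 ≠ 0, so rank(O) = 3.
rank(O) = 3 = n, so the pair (A, C) is completely observable.

3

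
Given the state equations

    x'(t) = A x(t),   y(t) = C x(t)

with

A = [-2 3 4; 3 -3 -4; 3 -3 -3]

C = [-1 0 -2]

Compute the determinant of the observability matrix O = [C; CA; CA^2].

CA = [[-4, 3, 2]]
CA^2 = [[23, -27, -34]]
Observability matrix O = [C; CA; CA^2] = [[-1, 0, -2], [-4, 3, 2], [23, -27, -34]]
Expanding along the first row, det(O) = (-1)·(3·(-34) - 2·(-27)) - 0·((-4)·(-34) - 2·23) + (-2)·((-4)·(-27) - 3·23) = (-1)·(-48) - 0·90 + (-2)·39 = -30
Since det(O) ≠ 0, rank(O) = 3 and the system is completely observable.

-30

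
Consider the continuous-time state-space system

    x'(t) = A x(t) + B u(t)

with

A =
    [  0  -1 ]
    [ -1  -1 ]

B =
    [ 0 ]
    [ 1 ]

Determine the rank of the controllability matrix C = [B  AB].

AB = [[-1], [-1]]
Controllability matrix C = [B  AB] = [[0, -1], [1, -1]]
det(C) = 0·(-1) - (-1)·1 = 0 - (-1) = 1 ≠ 0, so rank(C) = 2.
rank(C) = 2 = n, so the pair (A, B) is completely controllable.

2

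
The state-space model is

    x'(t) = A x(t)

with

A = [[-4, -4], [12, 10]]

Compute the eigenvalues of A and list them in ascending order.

det(sI - A) = s^2 - (tr A)s + det A, with tr A = (-4) + 10 = 6 and det A = (-4)·10 - (-4)·12 = -40 - (-48) = 8.
So p(s) = det(sI - A) = s^2 - 6s + 8.
Factor s^2 - 6s + 8: two numbers with sum 6 and product 8 are 4 and 2, so s^2 - 6s + 8 = (s - 4)(s - 2).
Hence p(s) = (s - 4) (s - 2), with roots 2, 4.
At least one eigenvalue has non-negative real part, so the system is not asymptotically stable.

2, 4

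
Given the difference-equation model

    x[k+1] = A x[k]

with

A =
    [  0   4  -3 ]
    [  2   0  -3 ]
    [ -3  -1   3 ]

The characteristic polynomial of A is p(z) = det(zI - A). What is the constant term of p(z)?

-18

Expand det(zI - A) for the 3×3 matrix.
p(z) = z^3 - 3z^2 - 20z - 18.
(Check: constant term = det(-A) = (-1)^3 det A = -18; coefficient of z^2 = -tr A = -3.)
The constant term is -18.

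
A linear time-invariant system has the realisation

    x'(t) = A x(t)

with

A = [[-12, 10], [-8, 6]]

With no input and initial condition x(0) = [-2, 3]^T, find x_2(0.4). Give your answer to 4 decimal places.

6.2966

det(sI - A) = s^2 - (tr A)s + det A, with tr A = (-12) + 6 = -6 and det A = (-12)·6 - 10·(-8) = -72 - (-80) = 8.
So p(s) = det(sI - A) = s^2 + 6s + 8.
Factor s^2 + 6s + 8: two numbers with sum -6 and product 8 are -2 and -4, so s^2 + 6s + 8 = (s + 2)(s + 4).
Hence p(s) = (s + 2) (s + 4), with roots -4, -2.
The eigenvalues -4, -2 are distinct and real, so A is diagonalisable and x(t) = e^{At} x(0) = V diag(e^{λ_i t}) V^{-1} x(0), where the columns of V are the eigenvectors.
λ = -4: A - (-4)I = [[-8, 10], [-8, 10]]. Row 1 gives (-8)·v1 + 10·v2 = 0, so take v_1 = [5, 4]^T.
λ = -2: A - (-2)I = [[-10, 10], [-8, 8]]. Row 1 gives (-10)·v1 + 10·v2 = 0, so take v_2 = [1, 1]^T.
V = [v_1 v_2] = [[5, 1], [4, 1]] has det V = 1, so V^{-1} = adj(V)/det V = [[1, -1], [-4, 5]].
Modal coordinates z(0) = V^{-1} x(0): 1·(-2) + (-1)·3 = -5; (-4)·(-2) + 5·3 = 23; so z(0) = [-5, 23]^T.
x_2(t) = Σ_i (v_i)_2 · z_i(0) · e^{λ_i t} (row 2 of V times the modal terms).
x_2(0.4) = 4·(-5)·e^{-4·0.4} + 1·23·e^{-2·0.4} = (-20)·0.201897 + 23·0.449329 = 6.2966.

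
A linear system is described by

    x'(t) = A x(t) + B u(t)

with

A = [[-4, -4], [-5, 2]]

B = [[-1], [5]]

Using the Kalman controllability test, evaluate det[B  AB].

AB = [[-16], [15]]
Controllability matrix C = [B  AB] = [[-1, -16], [5, 15]]
det(C) = (-1)·15 - (-16)·5 = -15 - (-80) = 65
Since det(C) ≠ 0, rank(C) = 2 and the system is completely controllable.

65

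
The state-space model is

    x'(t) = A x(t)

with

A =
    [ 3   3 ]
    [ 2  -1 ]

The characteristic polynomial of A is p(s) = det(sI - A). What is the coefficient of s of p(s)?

-2

For a 2×2 matrix, det(sI - A) = s^2 - (tr A)s + det A.
tr A = 2, det A = -9.
So p(s) = s^2 - 2s - 9.
The coefficient of s is -2.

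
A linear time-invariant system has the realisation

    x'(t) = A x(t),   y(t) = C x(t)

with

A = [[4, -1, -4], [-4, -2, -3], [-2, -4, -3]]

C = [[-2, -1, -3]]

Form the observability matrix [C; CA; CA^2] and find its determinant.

-3084

CA = [[2, 16, 20]]
CA^2 = [[-96, -114, -116]]
Observability matrix O = [C; CA; CA^2] = [[-2, -1, -3], [2, 16, 20], [-96, -114, -116]]
Expanding along the first row, det(O) = (-2)·(16·(-116) - 20·(-114)) - (-1)·(2·(-116) - 20·(-96)) + (-3)·(2·(-114) - 16·(-96)) = (-2)·424 - (-1)·1688 + (-3)·1308 = -3084
Since det(O) ≠ 0, rank(O) = 3 and the system is completely observable.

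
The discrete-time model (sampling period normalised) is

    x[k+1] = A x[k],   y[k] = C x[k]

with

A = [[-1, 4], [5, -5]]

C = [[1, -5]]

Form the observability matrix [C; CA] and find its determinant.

-101

CA = [[-26, 29]]
Observability matrix O = [C; CA] = [[1, -5], [-26, 29]]
det(O) = 1·29 - (-5)·(-26) = 29 - 130 = -101
Since det(O) ≠ 0, rank(O) = 2 and the system is completely observable.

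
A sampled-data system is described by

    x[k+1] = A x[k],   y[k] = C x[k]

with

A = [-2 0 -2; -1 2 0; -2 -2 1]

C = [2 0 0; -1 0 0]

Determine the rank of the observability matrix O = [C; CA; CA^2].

CA = [[-4, 0, -4], [2, 0, 2]]
CA^2 = [[16, 8, 4], [-8, -4, -2]]
Observability matrix O = [C; CA; CA^2] = [[2, 0, 0], [-1, 0, 0], [-4, 0, -4], [2, 0, 2], [16, 8, 4], [-8, -4, -2]]
Take the 3×3 submatrix of O formed by rows 1, 3, 5: [[2, 0, 0], [-4, 0, -4], [16, 8, 4]]. Its determinant is 2·(0·4 - (-4)·8) - 0·((-4)·4 - (-4)·16) + 0·((-4)·8 - 0·16) = 2·32 - 0·48 + 0·(-32) = 64 ≠ 0.
So rank(O) ≥ 3; since O has 3 columns, rank(O) = 3.
rank(O) = 3 = n, so the pair (A, C) is completely observable.

3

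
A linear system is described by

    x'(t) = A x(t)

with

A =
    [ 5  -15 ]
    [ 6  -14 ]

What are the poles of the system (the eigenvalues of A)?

det(sI - A) = s^2 - (tr A)s + det A, with tr A = 5 + (-14) = -9 and det A = 5·(-14) - (-15)·6 = -70 - (-90) = 20.
So p(s) = det(sI - A) = s^2 + 9s + 20.
Factor s^2 + 9s + 20: two numbers with sum -9 and product 20 are -4 and -5, so s^2 + 9s + 20 = (s + 4)(s + 5).
Hence p(s) = (s + 4) (s + 5), with roots -5, -4.
All eigenvalues have negative real part, so the system is asymptotically stable.

-5, -4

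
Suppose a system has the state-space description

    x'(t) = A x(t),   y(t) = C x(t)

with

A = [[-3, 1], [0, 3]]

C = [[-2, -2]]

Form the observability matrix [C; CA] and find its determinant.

CA = [[6, -8]]
Observability matrix O = [C; CA] = [[-2, -2], [6, -8]]
det(O) = (-2)·(-8) - (-2)·6 = 16 - (-12) = 28
Since det(O) ≠ 0, rank(O) = 2 and the system is completely observable.

28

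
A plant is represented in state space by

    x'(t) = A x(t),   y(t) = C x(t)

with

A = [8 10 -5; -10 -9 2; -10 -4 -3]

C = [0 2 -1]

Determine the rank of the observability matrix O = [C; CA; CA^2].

CA = [[-10, -14, 7]]
CA^2 = [[-10, -2, 1]]
Observability matrix O = [C; CA; CA^2] = [[0, 2, -1], [-10, -14, 7], [-10, -2, 1]]
The columns c1, c2, c3 of O are linearly dependent: c2 + 2·c3 = 0 (check each entry), so rank(O) ≤ 2.
The 2×2 minor from rows 1, 2, columns 1, 2 is 0·(-14) - 2·(-10) = 0 - (-20) = 20 ≠ 0, so rank(O) = 2.
rank(O) = 2 < n = 3, so the pair (A, C) is not completely observable.

2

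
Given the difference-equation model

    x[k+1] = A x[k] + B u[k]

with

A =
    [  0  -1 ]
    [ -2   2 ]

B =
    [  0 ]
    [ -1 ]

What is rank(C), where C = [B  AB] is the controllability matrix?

AB = [[1], [-2]]
Controllability matrix C = [B  AB] = [[0, 1], [-1, -2]]
det(C) = 0·(-2) - 1·(-1) = 0 - (-1) = 1 ≠ 0, so rank(C) = 2.
rank(C) = 2 = n, so the pair (A, B) is completely controllable.

2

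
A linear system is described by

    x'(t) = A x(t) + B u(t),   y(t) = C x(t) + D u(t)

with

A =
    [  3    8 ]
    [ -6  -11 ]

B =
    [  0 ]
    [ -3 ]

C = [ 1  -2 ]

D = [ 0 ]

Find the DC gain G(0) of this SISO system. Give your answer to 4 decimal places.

G(0) = C(-A)^{-1}B + D = -C A^{-1} B + D.
det A = 15, so A^{-1} = (1/15)·adj(A) = [[-11/15, -8/15], [2/5, 1/5]]
A^{-1} B = [8/5, -3/5]^T
C A^{-1} B = 14/5
G(0) = D - C A^{-1} B = 0 - (14/5) = -14/5 ≈ -2.8000

-2.8000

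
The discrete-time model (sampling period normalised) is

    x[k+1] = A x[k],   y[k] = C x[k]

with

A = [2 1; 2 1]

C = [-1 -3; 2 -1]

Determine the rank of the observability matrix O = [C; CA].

2

CA = [[-8, -4], [2, 1]]
Observability matrix O = [C; CA] = [[-1, -3], [2, -1], [-8, -4], [2, 1]]
Take the 2×2 submatrix of O formed by rows 1, 2: [[-1, -3], [2, -1]]. Its determinant is (-1)·(-1) - (-3)·2 = 1 - (-6) = 7 ≠ 0.
So rank(O) ≥ 2; since O has 2 columns, rank(O) = 2.
rank(O) = 2 = n, so the pair (A, C) is completely observable.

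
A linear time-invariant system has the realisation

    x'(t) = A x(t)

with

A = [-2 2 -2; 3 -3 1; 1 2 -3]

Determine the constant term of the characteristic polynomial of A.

12

Expand det(sI - A) for the 3×3 matrix.
p(s) = s^3 + 8s^2 + 15s + 12.
(Check: constant term = det(-A) = (-1)^3 det A = 12; coefficient of s^2 = -tr A = 8.)
The constant term is 12.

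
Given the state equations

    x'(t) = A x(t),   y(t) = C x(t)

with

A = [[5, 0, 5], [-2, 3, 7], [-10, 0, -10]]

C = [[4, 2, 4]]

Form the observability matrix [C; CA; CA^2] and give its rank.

2

CA = [[-24, 6, -6]]
CA^2 = [[-72, 18, -18]]
Observability matrix O = [C; CA; CA^2] = [[4, 2, 4], [-24, 6, -6], [-72, 18, -18]]
The columns c1, c2, c3 of O are linearly dependent: -c1 - 2·c2 + 2·c3 = 0 (check each entry), so rank(O) ≤ 2.
The 2×2 minor from rows 1, 2, columns 1, 2 is 4·6 - 2·(-24) = 24 - (-48) = 72 ≠ 0, so rank(O) = 2.
rank(O) = 2 < n = 3, so the pair (A, C) is not completely observable.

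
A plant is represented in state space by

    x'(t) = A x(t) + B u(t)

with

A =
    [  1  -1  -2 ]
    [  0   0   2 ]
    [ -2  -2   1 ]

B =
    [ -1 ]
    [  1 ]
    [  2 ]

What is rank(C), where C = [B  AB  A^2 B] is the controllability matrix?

AB = [[-6], [4], [2]]
A^2B = [[-14], [4], [6]]
Controllability matrix C = [B  AB  A^2B] = [[-1, -6, -14], [1, 4, 4], [2, 2, 6]]
det(C) = (-1)·(4·6 - 4·2) - (-6)·(1·6 - 4·2) + (-14)·(1·2 - 4·2) = (-1)·16 - (-6)·(-2) + (-14)·(-6) = 56 ≠ 0, so rank(C) = 3.
rank(C) = 3 = n, so the pair (A, B) is completely controllable.

3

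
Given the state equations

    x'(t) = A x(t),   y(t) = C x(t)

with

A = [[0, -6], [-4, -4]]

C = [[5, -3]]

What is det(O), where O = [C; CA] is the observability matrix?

-54

CA = [[12, -18]]
Observability matrix O = [C; CA] = [[5, -3], [12, -18]]
det(O) = 5·(-18) - (-3)·12 = -90 - (-36) = -54
Since det(O) ≠ 0, rank(O) = 2 and the system is completely observable.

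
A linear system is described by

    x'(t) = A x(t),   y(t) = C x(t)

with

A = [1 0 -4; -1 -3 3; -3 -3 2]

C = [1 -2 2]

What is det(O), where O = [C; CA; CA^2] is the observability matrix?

180

CA = [[-3, 0, -6]]
CA^2 = [[15, 18, 0]]
Observability matrix O = [C; CA; CA^2] = [[1, -2, 2], [-3, 0, -6], [15, 18, 0]]
Expanding along the first row, det(O) = 1·(0·0 - (-6)·18) - (-2)·((-3)·0 - (-6)·15) + 2·((-3)·18 - 0·15) = 1·108 - (-2)·90 + 2·(-54) = 180
Since det(O) ≠ 0, rank(O) = 3 and the system is completely observable.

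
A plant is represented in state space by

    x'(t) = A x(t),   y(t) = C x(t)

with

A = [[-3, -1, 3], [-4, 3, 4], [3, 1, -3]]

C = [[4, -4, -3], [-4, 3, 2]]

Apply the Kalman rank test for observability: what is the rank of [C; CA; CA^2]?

CA = [[-5, -19, 5], [6, 15, -6]]
CA^2 = [[106, -47, -106], [-96, 33, 96]]
Observability matrix O = [C; CA; CA^2] = [[4, -4, -3], [-4, 3, 2], [-5, -19, 5], [6, 15, -6], [106, -47, -106], [-96, 33, 96]]
Take the 3×3 submatrix of O formed by rows 1, 2, 3: [[4, -4, -3], [-4, 3, 2], [-5, -19, 5]]. Its determinant is 4·(3·5 - 2·(-19)) - (-4)·((-4)·5 - 2·(-5)) + (-3)·((-4)·(-19) - 3·(-5)) = 4·53 - (-4)·(-10) + (-3)·91 = -101 ≠ 0.
So rank(O) ≥ 3; since O has 3 columns, rank(O) = 3.
rank(O) = 3 = n, so the pair (A, C) is completely observable.

3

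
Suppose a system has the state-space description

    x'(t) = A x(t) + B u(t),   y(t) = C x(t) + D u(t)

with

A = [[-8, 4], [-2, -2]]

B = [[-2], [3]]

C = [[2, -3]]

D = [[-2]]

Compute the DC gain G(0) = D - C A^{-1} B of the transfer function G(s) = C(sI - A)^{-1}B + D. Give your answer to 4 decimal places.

-4.8333

G(0) = C(-A)^{-1}B + D = -C A^{-1} B + D.
det A = 24, so A^{-1} = (1/24)·adj(A) = [[-1/12, -1/6], [1/12, -1/3]]
A^{-1} B = [-1/3, -7/6]^T
C A^{-1} B = 17/6
G(0) = D - C A^{-1} B = -2 - (17/6) = -29/6 ≈ -4.8333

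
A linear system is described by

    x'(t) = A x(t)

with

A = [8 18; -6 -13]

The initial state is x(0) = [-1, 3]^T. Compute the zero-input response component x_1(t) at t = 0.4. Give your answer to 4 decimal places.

det(sI - A) = s^2 - (tr A)s + det A, with tr A = 8 + (-13) = -5 and det A = 8·(-13) - 18·(-6) = -104 - (-108) = 4.
So p(s) = det(sI - A) = s^2 + 5s + 4.
Factor s^2 + 5s + 4: two numbers with sum -5 and product 4 are -1 and -4, so s^2 + 5s + 4 = (s + 1)(s + 4).
Hence p(s) = (s + 1) (s + 4), with roots -4, -1.
The eigenvalues -4, -1 are distinct and real, so A is diagonalisable and x(t) = e^{At} x(0) = V diag(e^{λ_i t}) V^{-1} x(0), where the columns of V are the eigenvectors.
λ = -4: A - (-4)I = [[12, 18], [-6, -9]]. Row 1 gives 12·v1 + 18·v2 = 0, so take v_1 = [-3, 2]^T.
λ = -1: A - (-1)I = [[9, 18], [-6, -12]]. Row 1 gives 9·v1 + 18·v2 = 0, so take v_2 = [-2, 1]^T.
V = [v_1 v_2] = [[-3, -2], [2, 1]] has det V = 1, so V^{-1} = adj(V)/det V = [[1, 2], [-2, -3]].
Modal coordinates z(0) = V^{-1} x(0): 1·(-1) + 2·3 = 5; (-2)·(-1) + (-3)·3 = -7; so z(0) = [5, -7]^T.
x_1(t) = Σ_i (v_i)_1 · z_i(0) · e^{λ_i t} (row 1 of V times the modal terms).
x_1(0.4) = (-3)·5·e^{-4·0.4} + (-2)·(-7)·e^{-1·0.4} = (-15)·0.201897 + 14·0.670320 = 6.3560.

6.3560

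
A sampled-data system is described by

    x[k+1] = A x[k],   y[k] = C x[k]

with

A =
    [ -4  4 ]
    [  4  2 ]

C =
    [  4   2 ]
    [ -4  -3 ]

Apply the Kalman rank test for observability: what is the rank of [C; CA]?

CA = [[-8, 20], [4, -22]]
Observability matrix O = [C; CA] = [[4, 2], [-4, -3], [-8, 20], [4, -22]]
Take the 2×2 submatrix of O formed by rows 1, 2: [[4, 2], [-4, -3]]. Its determinant is 4·(-3) - 2·(-4) = -12 - (-8) = -4 ≠ 0.
So rank(O) ≥ 2; since O has 2 columns, rank(O) = 2.
rank(O) = 2 = n, so the pair (A, C) is completely observable.

2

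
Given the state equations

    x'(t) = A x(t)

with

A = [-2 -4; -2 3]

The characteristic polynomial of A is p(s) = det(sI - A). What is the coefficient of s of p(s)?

-1

For a 2×2 matrix, det(sI - A) = s^2 - (tr A)s + det A.
tr A = 1, det A = -14.
So p(s) = s^2 - s - 14.
The coefficient of s is -1.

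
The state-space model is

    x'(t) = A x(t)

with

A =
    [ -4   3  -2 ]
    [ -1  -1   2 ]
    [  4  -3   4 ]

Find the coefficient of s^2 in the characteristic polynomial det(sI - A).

1

Expand det(sI - A) for the 3×3 matrix.
p(s) = s^3 + s^2 + s - 14.
(Check: constant term = det(-A) = (-1)^3 det A = -14; coefficient of s^2 = -tr A = 1.)
The coefficient of s^2 is 1.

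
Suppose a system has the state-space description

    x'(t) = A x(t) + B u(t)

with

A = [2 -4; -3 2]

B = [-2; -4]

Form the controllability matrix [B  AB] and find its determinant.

AB = [[12], [-2]]
Controllability matrix C = [B  AB] = [[-2, 12], [-4, -2]]
det(C) = (-2)·(-2) - 12·(-4) = 4 - (-48) = 52
Since det(C) ≠ 0, rank(C) = 2 and the system is completely controllable.

52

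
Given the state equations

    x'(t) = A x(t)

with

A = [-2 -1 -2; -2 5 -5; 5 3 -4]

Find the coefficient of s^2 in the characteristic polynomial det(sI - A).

Expand det(sI - A) for the 3×3 matrix.
p(s) = s^3 + s^2 + s - 105.
(Check: constant term = det(-A) = (-1)^3 det A = -105; coefficient of s^2 = -tr A = 1.)
The coefficient of s^2 is 1.

1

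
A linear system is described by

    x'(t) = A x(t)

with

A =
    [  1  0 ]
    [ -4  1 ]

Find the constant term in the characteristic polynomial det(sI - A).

1

For a 2×2 matrix, det(sI - A) = s^2 - (tr A)s + det A.
tr A = 2, det A = 1.
So p(s) = s^2 - 2s + 1.
The constant term is 1.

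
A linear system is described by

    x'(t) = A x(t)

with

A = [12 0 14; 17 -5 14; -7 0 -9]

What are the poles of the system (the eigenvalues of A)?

det(sI - A) = s^3 - (tr A)s^2 + (M11 + M22 + M33)s - det A, where Mii is the 2×2 principal minor of A obtained by deleting row i and column i.
tr A = 12 + (-5) + (-9) = -2; M11 = (-5)·(-9) - 14·0 = 45 - 0 = 45; M22 = 12·(-9) - 14·(-7) = -108 - (-98) = -10; M33 = 12·(-5) - 0·17 = -60 - 0 = -60; sum of minors = -25.
det A = 12·((-5)·(-9) - 14·0) - 0·(17·(-9) - 14·(-7)) + 14·(17·0 - (-5)·(-7)) = 12·45 - 0·(-55) + 14·(-35) = 50.
So p(s) = det(sI - A) = s^3 + 2s^2 - 25s - 50.
Rational-root test: any integer root divides -50. Testing small divisors, s = -2 works: p(-2) = -8 + 8 + 50 + (-50) = 0, so (s + 2) is a factor.
Dividing, p(s) = (s + 2)(s^2 - 25).
Factor s^2 - 25: two numbers with sum 0 and product -25 are 5 and -5, so s^2 - 25 = (s - 5)(s + 5).
Hence p(s) = (s - 5) (s + 2) (s + 5), with roots -5, -2, 5.
At least one eigenvalue has non-negative real part, so the system is not asymptotically stable.

-5, -2, 5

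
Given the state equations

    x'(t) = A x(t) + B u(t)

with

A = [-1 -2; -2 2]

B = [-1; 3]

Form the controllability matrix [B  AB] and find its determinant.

7

AB = [[-5], [8]]
Controllability matrix C = [B  AB] = [[-1, -5], [3, 8]]
det(C) = (-1)·8 - (-5)·3 = -8 - (-15) = 7
Since det(C) ≠ 0, rank(C) = 2 and the system is completely controllable.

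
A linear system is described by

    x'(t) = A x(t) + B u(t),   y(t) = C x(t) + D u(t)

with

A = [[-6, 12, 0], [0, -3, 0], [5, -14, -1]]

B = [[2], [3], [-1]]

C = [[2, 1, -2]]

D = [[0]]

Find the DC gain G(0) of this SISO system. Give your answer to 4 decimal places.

12.3333

G(0) = C(-A)^{-1}B + D = -C A^{-1} B + D.
det A = -18, so A^{-1} = (1/-18)·adj(A) = [[-1/6, -2/3, 0], [0, -1/3, 0], [-5/6, 4/3, -1]]
A^{-1} B = [-7/3, -1, 10/3]^T
C A^{-1} B = -37/3
G(0) = D - C A^{-1} B = 0 - (-37/3) = 37/3 ≈ 12.3333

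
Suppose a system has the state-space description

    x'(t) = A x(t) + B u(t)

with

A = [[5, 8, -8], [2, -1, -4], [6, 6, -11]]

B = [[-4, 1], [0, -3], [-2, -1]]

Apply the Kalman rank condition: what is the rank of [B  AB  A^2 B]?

AB = [[-4, -11], [0, 9], [-2, -1]]
A^2B = [[-4, 25], [0, -27], [-2, -1]]
Controllability matrix C = [B  AB  A^2B] = [[-4, 1, -4, -11, -4, 25], [0, -3, 0, 9, 0, -27], [-2, -1, -2, -1, -2, -1]]
The rows r1, r2, r3 of C are linearly dependent: -r1 - r2 + 2·r3 = 0 (check each entry), so rank(C) ≤ 2.
The 2×2 minor from rows 1, 2, columns 1, 2 is (-4)·(-3) - 1·0 = 12 - 0 = 12 ≠ 0, so rank(C) = 2.
rank(C) = 2 < n = 3, so the pair (A, B) is not completely controllable.

2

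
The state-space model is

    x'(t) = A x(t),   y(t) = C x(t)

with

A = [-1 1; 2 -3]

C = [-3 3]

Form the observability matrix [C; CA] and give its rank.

CA = [[9, -12]]
Observability matrix O = [C; CA] = [[-3, 3], [9, -12]]
det(O) = (-3)·(-12) - 3·9 = 36 - 27 = 9 ≠ 0, so rank(O) = 2.
rank(O) = 2 = n, so the pair (A, C) is completely observable.

2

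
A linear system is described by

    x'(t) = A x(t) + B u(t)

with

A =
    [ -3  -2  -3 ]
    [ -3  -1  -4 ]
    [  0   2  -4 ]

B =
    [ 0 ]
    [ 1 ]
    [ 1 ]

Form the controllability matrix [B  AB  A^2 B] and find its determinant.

-57

AB = [[-5], [-5], [-2]]
A^2B = [[31], [28], [-2]]
Controllability matrix C = [B  AB  A^2B] = [[0, -5, 31], [1, -5, 28], [1, -2, -2]]
Expanding along the first row, det(C) = 0·((-5)·(-2) - 28·(-2)) - (-5)·(1·(-2) - 28·1) + 31·(1·(-2) - (-5)·1) = 0·66 - (-5)·(-30) + 31·3 = -57
Since det(C) ≠ 0, rank(C) = 3 and the system is completely controllable.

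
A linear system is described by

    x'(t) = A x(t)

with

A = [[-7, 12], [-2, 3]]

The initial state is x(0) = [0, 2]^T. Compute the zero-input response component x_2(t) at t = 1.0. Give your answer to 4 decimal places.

det(sI - A) = s^2 - (tr A)s + det A, with tr A = (-7) + 3 = -4 and det A = (-7)·3 - 12·(-2) = -21 - (-24) = 3.
So p(s) = det(sI - A) = s^2 + 4s + 3.
Factor s^2 + 4s + 3: two numbers with sum -4 and product 3 are -1 and -3, so s^2 + 4s + 3 = (s + 1)(s + 3).
Hence p(s) = (s + 1) (s + 3), with roots -3, -1.
The eigenvalues -3, -1 are distinct and real, so A is diagonalisable and x(t) = e^{At} x(0) = V diag(e^{λ_i t}) V^{-1} x(0), where the columns of V are the eigenvectors.
λ = -3: A - (-3)I = [[-4, 12], [-2, 6]]. Row 1 gives (-4)·v1 + 12·v2 = 0, so take v_1 = [3, 1]^T.
λ = -1: A - (-1)I = [[-6, 12], [-2, 4]]. Row 1 gives (-6)·v1 + 12·v2 = 0, so take v_2 = [-2, -1]^T.
V = [v_1 v_2] = [[3, -2], [1, -1]] has det V = -1, so V^{-1} = adj(V)/det V = [[1, -2], [1, -3]].
Modal coordinates z(0) = V^{-1} x(0): 1·0 + (-2)·2 = -4; 1·0 + (-3)·2 = -6; so z(0) = [-4, -6]^T.
x_2(t) = Σ_i (v_i)_2 · z_i(0) · e^{λ_i t} (row 2 of V times the modal terms).
x_2(1.0) = 1·(-4)·e^{-3·1.0} + (-1)·(-6)·e^{-1·1.0} = (-4)·0.049787 + 6·0.367879 = 2.0081.

2.0081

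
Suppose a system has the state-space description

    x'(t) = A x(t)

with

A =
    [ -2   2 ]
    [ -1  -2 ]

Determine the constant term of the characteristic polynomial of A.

6

For a 2×2 matrix, det(sI - A) = s^2 - (tr A)s + det A.
tr A = -4, det A = 6.
So p(s) = s^2 + 4s + 6.
The constant term is 6.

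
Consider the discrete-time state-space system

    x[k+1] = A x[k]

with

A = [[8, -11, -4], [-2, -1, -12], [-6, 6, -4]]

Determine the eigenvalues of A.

det(zI - A) = z^3 - (tr A)z^2 + (M11 + M22 + M33)z - det A, where Mii is the 2×2 principal minor of A obtained by deleting row i and column i.
tr A = 8 + (-1) + (-4) = 3; M11 = (-1)·(-4) - (-12)·6 = 4 - (-72) = 76; M22 = 8·(-4) - (-4)·(-6) = -32 - 24 = -56; M33 = 8·(-1) - (-11)·(-2) = -8 - 22 = -30; sum of minors = -10.
det A = 8·((-1)·(-4) - (-12)·6) - (-11)·((-2)·(-4) - (-12)·(-6)) + (-4)·((-2)·6 - (-1)·(-6)) = 8·76 - (-11)·(-64) + (-4)·(-18) = -24.
So p(z) = det(zI - A) = z^3 - 3z^2 - 10z + 24.
Rational-root test: any integer root divides 24. Testing small divisors, z = 2 works: p(2) = 8 + (-12) + (-20) + 24 = 0, so (z - 2) is a factor.
Dividing, p(z) = (z - 2)(z^2 - z - 12).
Factor z^2 - z - 12: two numbers with sum 1 and product -12 are 4 and -3, so z^2 - z - 12 = (z - 4)(z + 3).
Hence p(z) = (z - 4) (z - 2) (z + 3), with roots -3, 2, 4.

-3, 2, 4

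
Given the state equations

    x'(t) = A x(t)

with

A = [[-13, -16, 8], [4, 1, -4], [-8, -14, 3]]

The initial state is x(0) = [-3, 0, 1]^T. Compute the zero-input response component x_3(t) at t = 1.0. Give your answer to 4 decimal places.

6.1964

det(sI - A) = s^3 - (tr A)s^2 + (M11 + M22 + M33)s - det A, where Mii is the 2×2 principal minor of A obtained by deleting row i and column i.
tr A = (-13) + 1 + 3 = -9; M11 = 1·3 - (-4)·(-14) = 3 - 56 = -53; M22 = (-13)·3 - 8·(-8) = -39 - (-64) = 25; M33 = (-13)·1 - (-16)·4 = -13 - (-64) = 51; sum of minors = 23.
det A = (-13)·(1·3 - (-4)·(-14)) - (-16)·(4·3 - (-4)·(-8)) + 8·(4·(-14) - 1·(-8)) = (-13)·(-53) - (-16)·(-20) + 8·(-48) = -15.
So p(s) = det(sI - A) = s^3 + 9s^2 + 23s + 15.
Rational-root test: any integer root divides 15. Testing small divisors, s = -1 works: p(-1) = -1 + 9 + (-23) + 15 = 0, so (s + 1) is a factor.
Dividing, p(s) = (s + 1)(s^2 + 8s + 15).
Factor s^2 + 8s + 15: two numbers with sum -8 and product 15 are -3 and -5, so s^2 + 8s + 15 = (s + 3)(s + 5).
Hence p(s) = (s + 1) (s + 3) (s + 5), with roots -5, -3, -1.
The eigenvalues -5, -3, -1 are distinct and real, so A is diagonalisable and x(t) = e^{At} x(0) = V diag(e^{λ_i t}) V^{-1} x(0), where the columns of V are the eigenvectors.
λ = -5: A - (-5)I = [[-8, -16, 8], [4, 6, -4], [-8, -14, 8]]. v must be orthogonal to every row; (row 1) × (row 2) = [16, 0, 16], so take v_1 = [-1, 0, -1]^T.
λ = -3: A - (-3)I = [[-10, -16, 8], [4, 4, -4], [-8, -14, 6]]. v must be orthogonal to every row; (row 1) × (row 2) = [32, -8, 24], so take v_2 = [4, -1, 3]^T.
λ = -1: A - (-1)I = [[-12, -16, 8], [4, 2, -4], [-8, -14, 4]]. v must be orthogonal to every row; (row 1) × (row 2) = [48, -16, 40], so take v_3 = [-6, 2, -5]^T.
V = [v_1 v_2 v_3] = [[-1, 4, -6], [0, -1, 2], [-1, 3, -5]] has det V = -1, so V^{-1} = adj(V)/det V = [[1, -2, -2], [2, 1, -2], [1, 1, -1]].
Modal coordinates z(0) = V^{-1} x(0): 1·(-3) + (-2)·0 + (-2)·1 = -5; 2·(-3) + 1·0 + (-2)·1 = -8; 1·(-3) + 1·0 + (-1)·1 = -4; so z(0) = [-5, -8, -4]^T.
x_3(t) = Σ_i (v_i)_3 · z_i(0) · e^{λ_i t} (row 3 of V times the modal terms).
x_3(1.0) = (-1)·(-5)·e^{-5·1.0} + 3·(-8)·e^{-3·1.0} + (-5)·(-4)·e^{-1·1.0} = 5·0.006738 + (-24)·0.049787 + 20·0.367879 = 6.1964.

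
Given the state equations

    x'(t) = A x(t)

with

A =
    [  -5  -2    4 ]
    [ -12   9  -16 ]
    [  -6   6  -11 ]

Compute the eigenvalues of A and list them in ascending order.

-5, -3, 1

det(sI - A) = s^3 - (tr A)s^2 + (M11 + M22 + M33)s - det A, where Mii is the 2×2 principal minor of A obtained by deleting row i and column i.
tr A = (-5) + 9 + (-11) = -7; M11 = 9·(-11) - (-16)·6 = -99 - (-96) = -3; M22 = (-5)·(-11) - 4·(-6) = 55 - (-24) = 79; M33 = (-5)·9 - (-2)·(-12) = -45 - 24 = -69; sum of minors = 7.
det A = (-5)·(9·(-11) - (-16)·6) - (-2)·((-12)·(-11) - (-16)·(-6)) + 4·((-12)·6 - 9·(-6)) = (-5)·(-3) - (-2)·36 + 4·(-18) = 15.
So p(s) = det(sI - A) = s^3 + 7s^2 + 7s - 15.
Rational-root test: any integer root divides -15. Testing small divisors, s = 1 works: p(1) = 1 + 7 + 7 + (-15) = 0, so (s - 1) is a factor.
Dividing, p(s) = (s - 1)(s^2 + 8s + 15).
Factor s^2 + 8s + 15: two numbers with sum -8 and product 15 are -3 and -5, so s^2 + 8s + 15 = (s + 3)(s + 5).
Hence p(s) = (s - 1) (s + 3) (s + 5), with roots -5, -3, 1.
At least one eigenvalue has non-negative real part, so the system is not asymptotically stable.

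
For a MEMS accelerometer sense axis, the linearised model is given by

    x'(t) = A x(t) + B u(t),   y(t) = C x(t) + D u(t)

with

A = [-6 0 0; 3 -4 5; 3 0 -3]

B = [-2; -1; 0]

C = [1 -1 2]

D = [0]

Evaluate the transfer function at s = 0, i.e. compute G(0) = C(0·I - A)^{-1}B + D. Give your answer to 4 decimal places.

G(0) = C(-A)^{-1}B + D = -C A^{-1} B + D.
det A = -72, so A^{-1} = (1/-72)·adj(A) = [[-1/6, 0, 0], [-1/3, -1/4, -5/12], [-1/6, 0, -1/3]]
A^{-1} B = [1/3, 11/12, 1/3]^T
C A^{-1} B = 1/12
G(0) = D - C A^{-1} B = 0 - (1/12) = -1/12 ≈ -0.0833

-0.0833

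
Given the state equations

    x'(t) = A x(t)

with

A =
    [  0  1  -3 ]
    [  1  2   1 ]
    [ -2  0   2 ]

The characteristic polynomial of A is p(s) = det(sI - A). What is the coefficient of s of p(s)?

Expand det(sI - A) for the 3×3 matrix.
p(s) = s^3 - 4s^2 - 3s + 16.
(Check: constant term = det(-A) = (-1)^3 det A = 16; coefficient of s^2 = -tr A = -4.)
The coefficient of s is -3.

-3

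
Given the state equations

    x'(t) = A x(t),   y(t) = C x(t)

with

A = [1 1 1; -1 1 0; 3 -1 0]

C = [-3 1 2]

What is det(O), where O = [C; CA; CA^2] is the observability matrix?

CA = [[2, -4, -3]]
CA^2 = [[-3, 1, 2]]
Observability matrix O = [C; CA; CA^2] = [[-3, 1, 2], [2, -4, -3], [-3, 1, 2]]
Expanding along the first row, det(O) = (-3)·((-4)·2 - (-3)·1) - 1·(2·2 - (-3)·(-3)) + 2·(2·1 - (-4)·(-3)) = (-3)·(-5) - 1·(-5) + 2·(-10) = 0
Since det(O) = 0, rank(O) < 3 and the system is not completely observable.

0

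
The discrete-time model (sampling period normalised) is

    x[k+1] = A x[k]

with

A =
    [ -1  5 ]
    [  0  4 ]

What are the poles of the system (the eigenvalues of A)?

-1, 4

det(zI - A) = z^2 - (tr A)z + det A, with tr A = (-1) + 4 = 3 and det A = (-1)·4 - 5·0 = -4 - 0 = -4.
So p(z) = det(zI - A) = z^2 - 3z - 4.
Factor z^2 - 3z - 4: two numbers with sum 3 and product -4 are 4 and -1, so z^2 - 3z - 4 = (z - 4)(z + 1).
Hence p(z) = (z - 4) (z + 1), with roots -1, 4.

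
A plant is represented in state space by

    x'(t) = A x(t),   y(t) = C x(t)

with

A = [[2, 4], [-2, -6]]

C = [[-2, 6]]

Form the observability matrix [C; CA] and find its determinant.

184

CA = [[-16, -44]]
Observability matrix O = [C; CA] = [[-2, 6], [-16, -44]]
det(O) = (-2)·(-44) - 6·(-16) = 88 - (-96) = 184
Since det(O) ≠ 0, rank(O) = 2 and the system is completely observable.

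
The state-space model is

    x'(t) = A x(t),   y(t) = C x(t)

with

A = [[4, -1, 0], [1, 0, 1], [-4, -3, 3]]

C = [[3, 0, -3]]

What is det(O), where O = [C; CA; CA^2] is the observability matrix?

CA = [[24, 6, -9]]
CA^2 = [[138, 3, -21]]
Observability matrix O = [C; CA; CA^2] = [[3, 0, -3], [24, 6, -9], [138, 3, -21]]
Expanding along the first row, det(O) = 3·(6·(-21) - (-9)·3) - 0·(24·(-21) - (-9)·138) + (-3)·(24·3 - 6·138) = 3·(-99) - 0·738 + (-3)·(-756) = 1971
Since det(O) ≠ 0, rank(O) = 3 and the system is completely observable.

1971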